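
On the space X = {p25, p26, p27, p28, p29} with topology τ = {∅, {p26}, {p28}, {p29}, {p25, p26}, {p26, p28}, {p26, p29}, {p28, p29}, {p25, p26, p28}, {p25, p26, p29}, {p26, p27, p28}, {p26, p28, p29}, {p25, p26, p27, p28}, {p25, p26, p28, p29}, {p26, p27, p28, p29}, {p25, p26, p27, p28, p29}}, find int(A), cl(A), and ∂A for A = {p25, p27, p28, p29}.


int(A) = {p28, p29}, cl(A) = {p25, p27, p28, p29}, ∂A = {p25, p27}.

Closed sets in (X, τ) are complements of opens:
  closed(X, τ) = {∅, {p25}, {p27}, {p29}, {p25, p27}, {p25, p29}, {p27, p28}, {p27, p29}, {p25, p26, p27}, {p25, p27, p28}, {p25, p27, p29}, {p27, p28, p29}, {p25, p26, p27, p28}, {p25, p26, p27, p29}, {p25, p27, p28, p29}, {p25, p26, p27, p28, p29}}.
int(A) = ⋃ {U ∈ τ : U ⊆ A}. Opens contained in A: ∅, {p28}, {p29}, {p28, p29}.
Taking the union of these: int(A) = {p28, p29}.
cl(A) = ⋂ {C closed : A ⊆ C}. Closed sets containing A: {p25, p27, p28, p29}, {p25, p26, p27, p28, p29}.
Intersecting these: cl(A) = {p25, p27, p28, p29}.
∂A = cl(A) ∖ int(A) = {p25, p27, p28, p29} ∖ {p28, p29} = {p25, p27}.


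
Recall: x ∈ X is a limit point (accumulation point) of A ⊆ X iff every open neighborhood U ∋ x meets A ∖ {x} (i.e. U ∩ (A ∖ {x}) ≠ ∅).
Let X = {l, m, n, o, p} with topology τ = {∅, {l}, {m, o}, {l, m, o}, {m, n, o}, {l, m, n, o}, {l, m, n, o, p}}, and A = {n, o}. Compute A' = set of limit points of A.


A' = {m, n, p}

For each x ∈ X, list the open sets U ∈ τ with x ∈ U, then check whether U ∩ (A ∖ {x}) ≠ ∅ for every such U.
  x = l: open {l} ∋ x has {l} ∩ (A ∖ {l}) = ∅, so x is NOT a limit point.
  x = m: opens ∋ x are {m, o}, {l, m, o}, {m, n, o}, {l, m, n, o}, {l, m, n, o, p}; each meets A ∖ {m}, so x IS a limit point.
  x = n: opens ∋ x are {m, n, o}, {l, m, n, o}, {l, m, n, o, p}; each meets A ∖ {n}, so x IS a limit point.
  x = o: open {m, o} ∋ x has {m, o} ∩ (A ∖ {o}) = ∅, so x is NOT a limit point.
  x = p: opens ∋ x are {l, m, n, o, p}; each meets A ∖ {p}, so x IS a limit point.
Collecting: A' = {m, n, p}.


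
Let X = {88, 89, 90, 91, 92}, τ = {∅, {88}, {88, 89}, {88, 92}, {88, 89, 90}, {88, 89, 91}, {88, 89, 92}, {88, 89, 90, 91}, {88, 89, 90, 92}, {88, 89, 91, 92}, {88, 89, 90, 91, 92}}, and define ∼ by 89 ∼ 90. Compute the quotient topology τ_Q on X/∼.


X/∼ = {[88], [89=90], [91], [92]}; |τ_Q| = 7.

Equivalence classes: [88], [89=90], [91], [92].
Quotient map π: X → X/∼ sends 88 ↦ [88], 89 ↦ [89=90], 90 ↦ [89=90], 91 ↦ [91], 92 ↦ [92].
For each subset V ⊆ X/∼, compute π^{-1}(V) ⊆ X and check whether π^{-1}(V) ∈ τ. V is open in τ_Q iff π^{-1}(V) ∈ τ.
  V = {}: π^{-1}(V) = ∅ ∈ τ ✓.
  V = {[88]}: π^{-1}(V) = {88} ∈ τ ✓.
  V = {[89=90]}: π^{-1}(V) = {89, 90} ∉ τ ✗.
  V = {[88], [89=90]}: π^{-1}(V) = {88, 89, 90} ∈ τ ✓.
  V = {[91]}: π^{-1}(V) = {91} ∉ τ ✗.
  V = {[88], [91]}: π^{-1}(V) = {88, 91} ∉ τ ✗.
  V = {[89=90], [91]}: π^{-1}(V) = {89, 90, 91} ∉ τ ✗.
  V = {[88], [89=90], [91]}: π^{-1}(V) = {88, 89, 90, 91} ∈ τ ✓.
  V = {[92]}: π^{-1}(V) = {92} ∉ τ ✗.
  V = {[88], [92]}: π^{-1}(V) = {88, 92} ∈ τ ✓.
  V = {[89=90], [92]}: π^{-1}(V) = {89, 90, 92} ∉ τ ✗.
  V = {[88], [89=90], [92]}: π^{-1}(V) = {88, 89, 90, 92} ∈ τ ✓.
  V = {[91], [92]}: π^{-1}(V) = {91, 92} ∉ τ ✗.
  V = {[88], [91], [92]}: π^{-1}(V) = {88, 91, 92} ∉ τ ✗.
  V = {[89=90], [91], [92]}: π^{-1}(V) = {89, 90, 91, 92} ∉ τ ✗.
  V = {[88], [89=90], [91], [92]}: π^{-1}(V) = {88, 89, 90, 91, 92} ∈ τ ✓.
Open sets in the quotient: τ_Q = {{}, {[88]}, {[88], [89=90]}, {[88], [89=90], [91]}, {[88], [92]}, {[88], [89=90], [92]}, {[88], [89=90], [91], [92]}} (7 elements).


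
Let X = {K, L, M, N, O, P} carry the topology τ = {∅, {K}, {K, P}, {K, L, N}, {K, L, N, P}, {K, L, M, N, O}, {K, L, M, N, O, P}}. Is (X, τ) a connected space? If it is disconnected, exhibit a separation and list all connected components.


(X, τ) is connected.

Find clopen sets (U ∈ τ with X ∖ U ∈ τ):
  U = ∅, X ∖ U = {K, L, M, N, O, P} — both open, so U is clopen.
  U = {K, L, M, N, O, P}, X ∖ U = ∅ — both open, so U is clopen.
Only trivial clopens (∅ and X) exist, so (X, τ) is connected.
Compute connected components by grouping points that agree on all clopens:
  component: {K, L, M, N, O, P}


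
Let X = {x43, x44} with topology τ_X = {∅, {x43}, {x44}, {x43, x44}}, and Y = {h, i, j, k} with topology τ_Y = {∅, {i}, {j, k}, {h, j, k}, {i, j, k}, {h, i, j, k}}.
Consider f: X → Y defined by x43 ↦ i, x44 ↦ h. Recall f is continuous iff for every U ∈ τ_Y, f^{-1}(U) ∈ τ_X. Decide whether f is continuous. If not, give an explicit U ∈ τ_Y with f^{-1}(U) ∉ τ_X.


f IS continuous.

Compute f^{-1}(U) for each U ∈ τ_Y:
  U = ∅: f^{-1}(U) = ∅ ∈ τ_X ✓.
  U = {i}: f^{-1}(U) = {x43} ∈ τ_X ✓.
  U = {j, k}: f^{-1}(U) = ∅ ∈ τ_X ✓.
  U = {h, j, k}: f^{-1}(U) = {x44} ∈ τ_X ✓.
  U = {i, j, k}: f^{-1}(U) = {x43} ∈ τ_X ✓.
  U = {h, i, j, k}: f^{-1}(U) = {x43, x44} ∈ τ_X ✓.
Every preimage lies in τ_X, so f IS continuous.


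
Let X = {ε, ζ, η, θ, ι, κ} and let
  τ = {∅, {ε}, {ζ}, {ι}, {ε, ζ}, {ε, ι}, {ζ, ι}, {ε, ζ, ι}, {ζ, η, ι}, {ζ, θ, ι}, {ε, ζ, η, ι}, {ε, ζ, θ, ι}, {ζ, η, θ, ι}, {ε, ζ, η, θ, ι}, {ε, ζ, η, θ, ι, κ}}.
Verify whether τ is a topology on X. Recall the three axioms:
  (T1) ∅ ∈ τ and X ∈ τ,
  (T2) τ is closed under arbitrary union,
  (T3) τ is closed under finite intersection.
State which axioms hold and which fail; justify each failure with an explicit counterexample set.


τ IS a topology on X.

Axiom (T1): ∅ ∈ τ? Yes; X ∈ τ? Yes.
Axiom (T2/T3): check pairwise unions and intersections of members of τ.
All pairwise intersections and unions checked — each lies in τ. Therefore τ satisfies (T1), (T2), (T3): it IS a topology on X.


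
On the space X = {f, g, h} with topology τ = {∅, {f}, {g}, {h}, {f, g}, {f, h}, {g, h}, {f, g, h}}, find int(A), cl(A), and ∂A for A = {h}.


int(A) = {h}, cl(A) = {h}, ∂A = ∅.

Closed sets in (X, τ) are complements of opens:
  closed(X, τ) = {∅, {f}, {g}, {h}, {f, g}, {f, h}, {g, h}, {f, g, h}}.
int(A) = ⋃ {U ∈ τ : U ⊆ A}. Opens contained in A: ∅, {h}.
Taking the union of these: int(A) = {h}.
cl(A) = ⋂ {C closed : A ⊆ C}. Closed sets containing A: {h}, {f, h}, {g, h}, {f, g, h}.
Intersecting these: cl(A) = {h}.
∂A = cl(A) ∖ int(A) = {h} ∖ {h} = ∅.


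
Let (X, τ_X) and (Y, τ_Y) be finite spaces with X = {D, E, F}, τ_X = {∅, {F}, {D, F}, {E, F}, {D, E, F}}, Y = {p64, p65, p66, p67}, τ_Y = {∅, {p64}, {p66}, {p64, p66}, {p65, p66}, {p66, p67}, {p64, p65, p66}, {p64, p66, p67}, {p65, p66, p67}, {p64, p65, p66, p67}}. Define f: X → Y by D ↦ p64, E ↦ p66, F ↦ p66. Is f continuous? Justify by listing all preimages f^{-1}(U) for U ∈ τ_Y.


f is NOT continuous.

Compute f^{-1}(U) for each U ∈ τ_Y:
  U = ∅: f^{-1}(U) = ∅ ∈ τ_X ✓.
  U = {p64}: f^{-1}(U) = {D} ∉ τ_X ✗.
  U = {p66}: f^{-1}(U) = {E, F} ∈ τ_X ✓.
  U = {p64, p66}: f^{-1}(U) = {D, E, F} ∈ τ_X ✓.
  U = {p65, p66}: f^{-1}(U) = {E, F} ∈ τ_X ✓.
  U = {p66, p67}: f^{-1}(U) = {E, F} ∈ τ_X ✓.
  U = {p64, p65, p66}: f^{-1}(U) = {D, E, F} ∈ τ_X ✓.
  U = {p64, p66, p67}: f^{-1}(U) = {D, E, F} ∈ τ_X ✓.
  U = {p65, p66, p67}: f^{-1}(U) = {E, F} ∈ τ_X ✓.
  U = {p64, p65, p66, p67}: f^{-1}(U) = {D, E, F} ∈ τ_X ✓.
Found U = {p64} with f^{-1}(U) = {D} not in τ_X. Therefore f is NOT continuous.


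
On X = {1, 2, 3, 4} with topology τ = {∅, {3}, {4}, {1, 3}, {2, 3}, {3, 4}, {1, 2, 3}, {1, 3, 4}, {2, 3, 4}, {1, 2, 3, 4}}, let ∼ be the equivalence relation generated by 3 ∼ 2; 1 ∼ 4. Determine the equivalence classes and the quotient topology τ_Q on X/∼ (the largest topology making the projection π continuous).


X/∼ = {[1=4], [2=3]}; |τ_Q| = 3.

Equivalence classes: [1=4], [2=3].
Quotient map π: X → X/∼ sends 1 ↦ [1=4], 2 ↦ [2=3], 3 ↦ [2=3], 4 ↦ [1=4].
For each subset V ⊆ X/∼, compute π^{-1}(V) ⊆ X and check whether π^{-1}(V) ∈ τ. V is open in τ_Q iff π^{-1}(V) ∈ τ.
  V = {}: π^{-1}(V) = ∅ ∈ τ ✓.
  V = {[1=4]}: π^{-1}(V) = {1, 4} ∉ τ ✗.
  V = {[2=3]}: π^{-1}(V) = {2, 3} ∈ τ ✓.
  V = {[1=4], [2=3]}: π^{-1}(V) = {1, 2, 3, 4} ∈ τ ✓.
Open sets in the quotient: τ_Q = {{}, {[2=3]}, {[1=4], [2=3]}} (3 elements).


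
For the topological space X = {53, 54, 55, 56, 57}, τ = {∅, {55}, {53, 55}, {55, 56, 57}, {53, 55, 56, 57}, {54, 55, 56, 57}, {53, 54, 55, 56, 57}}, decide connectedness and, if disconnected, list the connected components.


(X, τ) is connected.

Find clopen sets (U ∈ τ with X ∖ U ∈ τ):
  U = ∅, X ∖ U = {53, 54, 55, 56, 57} — both open, so U is clopen.
  U = {53, 54, 55, 56, 57}, X ∖ U = ∅ — both open, so U is clopen.
Only trivial clopens (∅ and X) exist, so (X, τ) is connected.
Compute connected components by grouping points that agree on all clopens:
  component: {53, 54, 55, 56, 57}


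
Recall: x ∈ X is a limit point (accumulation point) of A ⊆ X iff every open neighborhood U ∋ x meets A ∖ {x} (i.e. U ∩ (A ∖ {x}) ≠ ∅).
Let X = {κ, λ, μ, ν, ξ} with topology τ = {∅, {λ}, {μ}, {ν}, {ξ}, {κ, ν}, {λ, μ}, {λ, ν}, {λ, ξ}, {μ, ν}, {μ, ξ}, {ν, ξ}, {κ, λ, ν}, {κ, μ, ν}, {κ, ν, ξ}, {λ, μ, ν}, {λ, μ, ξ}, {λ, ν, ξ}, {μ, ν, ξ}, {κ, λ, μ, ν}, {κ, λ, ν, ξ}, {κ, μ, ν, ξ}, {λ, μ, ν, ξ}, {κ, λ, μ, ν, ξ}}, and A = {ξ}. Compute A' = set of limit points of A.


A' = ∅

For each x ∈ X, list the open sets U ∈ τ with x ∈ U, then check whether U ∩ (A ∖ {x}) ≠ ∅ for every such U.
  x = κ: open {κ, ν} ∋ x has {κ, ν} ∩ (A ∖ {κ}) = ∅, so x is NOT a limit point.
  x = λ: open {λ} ∋ x has {λ} ∩ (A ∖ {λ}) = ∅, so x is NOT a limit point.
  x = μ: open {μ} ∋ x has {μ} ∩ (A ∖ {μ}) = ∅, so x is NOT a limit point.
  x = ν: open {ν} ∋ x has {ν} ∩ (A ∖ {ν}) = ∅, so x is NOT a limit point.
  x = ξ: open {ξ} ∋ x has {ξ} ∩ (A ∖ {ξ}) = ∅, so x is NOT a limit point.
Collecting: A' = ∅.


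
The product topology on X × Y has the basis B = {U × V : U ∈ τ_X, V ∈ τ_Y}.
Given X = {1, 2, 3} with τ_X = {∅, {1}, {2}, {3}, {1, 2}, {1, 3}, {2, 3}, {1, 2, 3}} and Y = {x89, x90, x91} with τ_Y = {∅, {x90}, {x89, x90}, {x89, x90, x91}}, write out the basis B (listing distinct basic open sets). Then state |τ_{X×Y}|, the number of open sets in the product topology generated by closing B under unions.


Basis B = {∅ × ∅, {1} × {x90}, {2} × {x90}, {3} × {x90}, {1} × {x89, x90}, {1, 2} × {x90}, {1, 3} × {x90}, {2} × {x89, x90}, {2, 3} × {x90}, {3} × {x89, x90}, {1} × {x89, x90, x91}, {1, 2, 3} × {x90}, {2} × {x89, x90, x91}, {3} × {x89, x90, x91}, {1, 2} × {x89, x90}, {1, 3} × {x89, x90}, {2, 3} × {x89, x90}, {1, 2} × {x89, x90, x91}, {1, 3} × {x89, x90, x91}, {1, 2, 3} × {x89, x90}, {2, 3} × {x89, x90, x91}, {1, 2, 3} × {x89, x90, x91}}; |τ_{X×Y}| = 64.

Enumerate products U × V with U ∈ τ_X, V ∈ τ_Y (deduplicated):
  ∅ × ∅ = {} (∅)
  {1} × {x90} = {(1,x90)}
  {2} × {x90} = {(2,x90)}
  {3} × {x90} = {(3,x90)}
  {1} × {x89, x90} = {(1,x89), (1,x90)}
  {1, 2} × {x90} = {(1,x90), (2,x90)}
  {1, 3} × {x90} = {(1,x90), (3,x90)}
  {2} × {x89, x90} = {(2,x89), (2,x90)}
  {2, 3} × {x90} = {(2,x90), (3,x90)}
  {3} × {x89, x90} = {(3,x89), (3,x90)}
  {1} × {x89, x90, x91} = {(1,x89), (1,x90), (1,x91)}
  {1, 2, 3} × {x90} = {(1,x90), (2,x90), (3,x90)}
  {2} × {x89, x90, x91} = {(2,x89), (2,x90), (2,x91)}
  {3} × {x89, x90, x91} = {(3,x89), (3,x90), (3,x91)}
  {1, 2} × {x89, x90} = {(1,x89), (1,x90), (2,x89), (2,x90)}
  {1, 3} × {x89, x90} = {(1,x89), (1,x90), (3,x89), (3,x90)}
  {2, 3} × {x89, x90} = {(2,x89), (2,x90), (3,x89), (3,x90)}
  {1, 2} × {x89, x90, x91} = {(1,x89), (1,x90), (1,x91), (2,x89), (2,x90), (2,x91)}
  {1, 3} × {x89, x90, x91} = {(1,x89), (1,x90), (1,x91), (3,x89), (3,x90), (3,x91)}
  {1, 2, 3} × {x89, x90} = {(1,x89), (1,x90), (2,x89), (2,x90), (3,x89), (3,x90)}
  {2, 3} × {x89, x90, x91} = {(2,x89), (2,x90), (2,x91), (3,x89), (3,x90), (3,x91)}
  {1, 2, 3} × {x89, x90, x91} = {(1,x89), (1,x90), (1,x91), (2,x89), (2,x90), (2,x91), (3,x89), (3,x90), (3,x91)}
These 22 distinct sets form the basis B.
Close under arbitrary unions to get τ_{X×Y}; counting gives |τ_{X×Y}| = 64.


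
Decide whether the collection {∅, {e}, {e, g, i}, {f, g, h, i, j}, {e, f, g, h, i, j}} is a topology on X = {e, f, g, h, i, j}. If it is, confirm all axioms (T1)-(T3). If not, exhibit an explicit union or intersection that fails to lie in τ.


τ is NOT a topology on X.

Axiom (T1): ∅ ∈ τ? Yes; X ∈ τ? Yes.
Axiom (T2/T3): check pairwise unions and intersections of members of τ.
Counterexample for (T3): {e, g, i} ∩ {f, g, h, i, j} = {g, i} ∉ τ. Therefore τ is NOT a topology.


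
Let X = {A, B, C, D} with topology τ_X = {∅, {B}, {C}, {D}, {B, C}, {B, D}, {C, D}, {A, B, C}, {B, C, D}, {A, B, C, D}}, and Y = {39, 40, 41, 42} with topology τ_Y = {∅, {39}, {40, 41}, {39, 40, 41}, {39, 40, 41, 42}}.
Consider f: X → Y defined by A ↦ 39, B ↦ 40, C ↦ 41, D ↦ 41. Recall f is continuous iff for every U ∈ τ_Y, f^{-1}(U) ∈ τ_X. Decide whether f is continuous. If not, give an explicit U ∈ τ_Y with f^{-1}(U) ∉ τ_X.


f is NOT continuous.

Compute f^{-1}(U) for each U ∈ τ_Y:
  U = ∅: f^{-1}(U) = ∅ ∈ τ_X ✓.
  U = {39}: f^{-1}(U) = {A} ∉ τ_X ✗.
  U = {40, 41}: f^{-1}(U) = {B, C, D} ∈ τ_X ✓.
  U = {39, 40, 41}: f^{-1}(U) = {A, B, C, D} ∈ τ_X ✓.
  U = {39, 40, 41, 42}: f^{-1}(U) = {A, B, C, D} ∈ τ_X ✓.
Found U = {39} with f^{-1}(U) = {A} not in τ_X. Therefore f is NOT continuous.


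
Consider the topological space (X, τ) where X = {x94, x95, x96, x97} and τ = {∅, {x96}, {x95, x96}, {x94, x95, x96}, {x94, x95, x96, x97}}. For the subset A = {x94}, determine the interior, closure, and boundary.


int(A) = ∅, cl(A) = {x94, x97}, ∂A = {x94, x97}.

Closed sets in (X, τ) are complements of opens:
  closed(X, τ) = {∅, {x97}, {x94, x97}, {x94, x95, x97}, {x94, x95, x96, x97}}.
int(A) = ⋃ {U ∈ τ : U ⊆ A}. Opens contained in A: ∅.
Taking the union of these: int(A) = ∅.
cl(A) = ⋂ {C closed : A ⊆ C}. Closed sets containing A: {x94, x97}, {x94, x95, x97}, {x94, x95, x96, x97}.
Intersecting these: cl(A) = {x94, x97}.
∂A = cl(A) ∖ int(A) = {x94, x97} ∖ ∅ = {x94, x97}.


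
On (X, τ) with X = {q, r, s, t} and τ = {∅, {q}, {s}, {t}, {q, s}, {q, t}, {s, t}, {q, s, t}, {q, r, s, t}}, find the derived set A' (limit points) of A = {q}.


A' = {r}

For each x ∈ X, list the open sets U ∈ τ with x ∈ U, then check whether U ∩ (A ∖ {x}) ≠ ∅ for every such U.
  x = q: open {q} ∋ x has {q} ∩ (A ∖ {q}) = ∅, so x is NOT a limit point.
  x = r: opens ∋ x are {q, r, s, t}; each meets A ∖ {r}, so x IS a limit point.
  x = s: open {s} ∋ x has {s} ∩ (A ∖ {s}) = ∅, so x is NOT a limit point.
  x = t: open {t} ∋ x has {t} ∩ (A ∖ {t}) = ∅, so x is NOT a limit point.
Collecting: A' = {r}.


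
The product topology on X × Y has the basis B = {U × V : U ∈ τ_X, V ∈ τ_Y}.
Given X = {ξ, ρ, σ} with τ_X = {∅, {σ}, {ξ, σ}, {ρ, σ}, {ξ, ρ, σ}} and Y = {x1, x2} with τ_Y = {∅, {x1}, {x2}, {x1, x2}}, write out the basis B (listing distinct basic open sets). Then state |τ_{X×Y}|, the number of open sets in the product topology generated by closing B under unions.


Basis B = {∅ × ∅, {σ} × {x1}, {σ} × {x2}, {ξ, σ} × {x1}, {ξ, σ} × {x2}, {ρ, σ} × {x1}, {ρ, σ} × {x2}, {σ} × {x1, x2}, {ξ, ρ, σ} × {x1}, {ξ, ρ, σ} × {x2}, {ξ, σ} × {x1, x2}, {ρ, σ} × {x1, x2}, {ξ, ρ, σ} × {x1, x2}}; |τ_{X×Y}| = 25.

Enumerate products U × V with U ∈ τ_X, V ∈ τ_Y (deduplicated):
  ∅ × ∅ = {} (∅)
  {σ} × {x1} = {(σ,x1)}
  {σ} × {x2} = {(σ,x2)}
  {ξ, σ} × {x1} = {(ξ,x1), (σ,x1)}
  {ξ, σ} × {x2} = {(ξ,x2), (σ,x2)}
  {ρ, σ} × {x1} = {(ρ,x1), (σ,x1)}
  {ρ, σ} × {x2} = {(ρ,x2), (σ,x2)}
  {σ} × {x1, x2} = {(σ,x1), (σ,x2)}
  {ξ, ρ, σ} × {x1} = {(ξ,x1), (ρ,x1), (σ,x1)}
  {ξ, ρ, σ} × {x2} = {(ξ,x2), (ρ,x2), (σ,x2)}
  {ξ, σ} × {x1, x2} = {(ξ,x1), (ξ,x2), (σ,x1), (σ,x2)}
  {ρ, σ} × {x1, x2} = {(ρ,x1), (ρ,x2), (σ,x1), (σ,x2)}
  {ξ, ρ, σ} × {x1, x2} = {(ξ,x1), (ξ,x2), (ρ,x1), (ρ,x2), (σ,x1), (σ,x2)}
These 13 distinct sets form the basis B.
Close under arbitrary unions to get τ_{X×Y}; counting gives |τ_{X×Y}| = 25.


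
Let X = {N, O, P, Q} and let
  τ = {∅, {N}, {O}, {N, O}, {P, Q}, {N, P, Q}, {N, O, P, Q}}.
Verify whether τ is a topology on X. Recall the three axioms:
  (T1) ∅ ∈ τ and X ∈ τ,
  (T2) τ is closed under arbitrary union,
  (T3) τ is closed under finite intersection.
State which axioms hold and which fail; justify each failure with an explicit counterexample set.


τ is NOT a topology on X.

Axiom (T1): ∅ ∈ τ? Yes; X ∈ τ? Yes.
Axiom (T2/T3): check pairwise unions and intersections of members of τ.
Counterexample for (T2): {O} ∪ {P, Q} = {O, P, Q} ∉ τ. Therefore τ is NOT a topology.


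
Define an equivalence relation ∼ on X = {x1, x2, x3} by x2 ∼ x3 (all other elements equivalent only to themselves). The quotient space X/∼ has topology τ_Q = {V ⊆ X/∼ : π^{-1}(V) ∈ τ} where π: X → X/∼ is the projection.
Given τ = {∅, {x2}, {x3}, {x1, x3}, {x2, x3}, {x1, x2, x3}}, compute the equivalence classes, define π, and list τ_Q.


X/∼ = {[x1], [x2=x3]}; |τ_Q| = 3.

Equivalence classes: [x1], [x2=x3].
Quotient map π: X → X/∼ sends x1 ↦ [x1], x2 ↦ [x2=x3], x3 ↦ [x2=x3].
For each subset V ⊆ X/∼, compute π^{-1}(V) ⊆ X and check whether π^{-1}(V) ∈ τ. V is open in τ_Q iff π^{-1}(V) ∈ τ.
  V = {}: π^{-1}(V) = ∅ ∈ τ ✓.
  V = {[x1]}: π^{-1}(V) = {x1} ∉ τ ✗.
  V = {[x2=x3]}: π^{-1}(V) = {x2, x3} ∈ τ ✓.
  V = {[x1], [x2=x3]}: π^{-1}(V) = {x1, x2, x3} ∈ τ ✓.
Open sets in the quotient: τ_Q = {{}, {[x2=x3]}, {[x1], [x2=x3]}} (3 elements).


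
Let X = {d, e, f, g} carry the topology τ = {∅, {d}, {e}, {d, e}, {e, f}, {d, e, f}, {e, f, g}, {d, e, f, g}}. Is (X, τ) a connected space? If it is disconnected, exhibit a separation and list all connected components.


(X, τ) is disconnected; components = [{d}, {e, f, g}].

Find clopen sets (U ∈ τ with X ∖ U ∈ τ):
  U = ∅, X ∖ U = {d, e, f, g} — both open, so U is clopen.
  U = {d}, X ∖ U = {e, f, g} — both open, so U is clopen.
  U = {e, f, g}, X ∖ U = {d} — both open, so U is clopen.
  U = {d, e, f, g}, X ∖ U = ∅ — both open, so U is clopen.
Nontrivial clopen(s) exist: e.g. {e, f, g}. So (X, τ) is disconnected.
Compute connected components by grouping points that agree on all clopens:
  component: {d}
  component: {e, f, g}


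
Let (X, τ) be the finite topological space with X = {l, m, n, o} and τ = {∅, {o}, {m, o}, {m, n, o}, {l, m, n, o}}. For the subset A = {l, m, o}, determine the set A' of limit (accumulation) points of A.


A' = {l, m, n}

For each x ∈ X, list the open sets U ∈ τ with x ∈ U, then check whether U ∩ (A ∖ {x}) ≠ ∅ for every such U.
  x = l: opens ∋ x are {l, m, n, o}; each meets A ∖ {l}, so x IS a limit point.
  x = m: opens ∋ x are {m, o}, {m, n, o}, {l, m, n, o}; each meets A ∖ {m}, so x IS a limit point.
  x = n: opens ∋ x are {m, n, o}, {l, m, n, o}; each meets A ∖ {n}, so x IS a limit point.
  x = o: open {o} ∋ x has {o} ∩ (A ∖ {o}) = ∅, so x is NOT a limit point.
Collecting: A' = {l, m, n}.


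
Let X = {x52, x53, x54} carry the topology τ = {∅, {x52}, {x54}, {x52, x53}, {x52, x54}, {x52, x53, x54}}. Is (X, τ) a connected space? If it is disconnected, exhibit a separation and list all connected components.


(X, τ) is disconnected; components = [{x54}, {x52, x53}].

Find clopen sets (U ∈ τ with X ∖ U ∈ τ):
  U = ∅, X ∖ U = {x52, x53, x54} — both open, so U is clopen.
  U = {x54}, X ∖ U = {x52, x53} — both open, so U is clopen.
  U = {x52, x53}, X ∖ U = {x54} — both open, so U is clopen.
  U = {x52, x53, x54}, X ∖ U = ∅ — both open, so U is clopen.
Nontrivial clopen(s) exist: e.g. {x52, x53}. So (X, τ) is disconnected.
Compute connected components by grouping points that agree on all clopens:
  component: {x54}
  component: {x52, x53}


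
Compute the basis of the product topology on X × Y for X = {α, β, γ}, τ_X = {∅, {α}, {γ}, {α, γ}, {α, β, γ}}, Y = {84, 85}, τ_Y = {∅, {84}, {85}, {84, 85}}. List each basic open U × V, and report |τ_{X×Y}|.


Basis B = {∅ × ∅, {α} × {84}, {α} × {85}, {γ} × {84}, {γ} × {85}, {α} × {84, 85}, {α, γ} × {84}, {α, γ} × {85}, {γ} × {84, 85}, {α, β, γ} × {84}, {α, β, γ} × {85}, {α, γ} × {84, 85}, {α, β, γ} × {84, 85}}; |τ_{X×Y}| = 25.

Enumerate products U × V with U ∈ τ_X, V ∈ τ_Y (deduplicated):
  ∅ × ∅ = {} (∅)
  {α} × {84} = {(α,84)}
  {α} × {85} = {(α,85)}
  {γ} × {84} = {(γ,84)}
  {γ} × {85} = {(γ,85)}
  {α} × {84, 85} = {(α,84), (α,85)}
  {α, γ} × {84} = {(α,84), (γ,84)}
  {α, γ} × {85} = {(α,85), (γ,85)}
  {γ} × {84, 85} = {(γ,84), (γ,85)}
  {α, β, γ} × {84} = {(α,84), (β,84), (γ,84)}
  {α, β, γ} × {85} = {(α,85), (β,85), (γ,85)}
  {α, γ} × {84, 85} = {(α,84), (α,85), (γ,84), (γ,85)}
  {α, β, γ} × {84, 85} = {(α,84), (α,85), (β,84), (β,85), (γ,84), (γ,85)}
These 13 distinct sets form the basis B.
Close under arbitrary unions to get τ_{X×Y}; counting gives |τ_{X×Y}| = 25.


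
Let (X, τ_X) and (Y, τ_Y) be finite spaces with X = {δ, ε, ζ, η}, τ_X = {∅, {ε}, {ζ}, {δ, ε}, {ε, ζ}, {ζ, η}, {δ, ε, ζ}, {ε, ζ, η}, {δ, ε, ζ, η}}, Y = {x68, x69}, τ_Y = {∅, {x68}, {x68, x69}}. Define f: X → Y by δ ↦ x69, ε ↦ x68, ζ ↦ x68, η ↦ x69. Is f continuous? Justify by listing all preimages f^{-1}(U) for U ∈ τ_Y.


f IS continuous.

Compute f^{-1}(U) for each U ∈ τ_Y:
  U = ∅: f^{-1}(U) = ∅ ∈ τ_X ✓.
  U = {x68}: f^{-1}(U) = {ε, ζ} ∈ τ_X ✓.
  U = {x68, x69}: f^{-1}(U) = {δ, ε, ζ, η} ∈ τ_X ✓.
Every preimage lies in τ_X, so f IS continuous.


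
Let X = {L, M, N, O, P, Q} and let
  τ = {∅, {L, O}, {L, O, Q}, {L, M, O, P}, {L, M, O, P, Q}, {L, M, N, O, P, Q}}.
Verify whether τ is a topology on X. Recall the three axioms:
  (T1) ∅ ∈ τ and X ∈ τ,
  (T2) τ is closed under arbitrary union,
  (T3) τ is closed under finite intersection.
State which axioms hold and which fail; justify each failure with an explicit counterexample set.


τ IS a topology on X.

Axiom (T1): ∅ ∈ τ? Yes; X ∈ τ? Yes.
Axiom (T2/T3): check pairwise unions and intersections of members of τ.
All pairwise intersections and unions checked — each lies in τ. Therefore τ satisfies (T1), (T2), (T3): it IS a topology on X.


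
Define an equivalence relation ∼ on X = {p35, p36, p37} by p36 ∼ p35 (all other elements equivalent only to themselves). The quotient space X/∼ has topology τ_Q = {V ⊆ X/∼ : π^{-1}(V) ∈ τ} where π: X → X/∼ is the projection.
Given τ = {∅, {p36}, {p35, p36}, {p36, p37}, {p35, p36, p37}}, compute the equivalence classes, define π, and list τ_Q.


X/∼ = {[p35=p36], [p37]}; |τ_Q| = 3.

Equivalence classes: [p35=p36], [p37].
Quotient map π: X → X/∼ sends p35 ↦ [p35=p36], p36 ↦ [p35=p36], p37 ↦ [p37].
For each subset V ⊆ X/∼, compute π^{-1}(V) ⊆ X and check whether π^{-1}(V) ∈ τ. V is open in τ_Q iff π^{-1}(V) ∈ τ.
  V = {}: π^{-1}(V) = ∅ ∈ τ ✓.
  V = {[p35=p36]}: π^{-1}(V) = {p35, p36} ∈ τ ✓.
  V = {[p37]}: π^{-1}(V) = {p37} ∉ τ ✗.
  V = {[p35=p36], [p37]}: π^{-1}(V) = {p35, p36, p37} ∈ τ ✓.
Open sets in the quotient: τ_Q = {{}, {[p35=p36]}, {[p35=p36], [p37]}} (3 elements).


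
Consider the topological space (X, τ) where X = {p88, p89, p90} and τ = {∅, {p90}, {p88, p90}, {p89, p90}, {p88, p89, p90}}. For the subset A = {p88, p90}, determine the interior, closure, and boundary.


int(A) = {p88, p90}, cl(A) = {p88, p89, p90}, ∂A = {p89}.

Closed sets in (X, τ) are complements of opens:
  closed(X, τ) = {∅, {p88}, {p89}, {p88, p89}, {p88, p89, p90}}.
int(A) = ⋃ {U ∈ τ : U ⊆ A}. Opens contained in A: ∅, {p90}, {p88, p90}.
Taking the union of these: int(A) = {p88, p90}.
cl(A) = ⋂ {C closed : A ⊆ C}. Closed sets containing A: {p88, p89, p90}.
Intersecting these: cl(A) = {p88, p89, p90}.
∂A = cl(A) ∖ int(A) = {p88, p89, p90} ∖ {p88, p90} = {p89}.


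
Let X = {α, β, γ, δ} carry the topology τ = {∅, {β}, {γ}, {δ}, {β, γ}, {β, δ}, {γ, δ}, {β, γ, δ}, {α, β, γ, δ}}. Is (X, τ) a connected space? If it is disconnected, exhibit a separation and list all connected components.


(X, τ) is connected.

Find clopen sets (U ∈ τ with X ∖ U ∈ τ):
  U = ∅, X ∖ U = {α, β, γ, δ} — both open, so U is clopen.
  U = {α, β, γ, δ}, X ∖ U = ∅ — both open, so U is clopen.
Only trivial clopens (∅ and X) exist, so (X, τ) is connected.
Compute connected components by grouping points that agree on all clopens:
  component: {α, β, γ, δ}


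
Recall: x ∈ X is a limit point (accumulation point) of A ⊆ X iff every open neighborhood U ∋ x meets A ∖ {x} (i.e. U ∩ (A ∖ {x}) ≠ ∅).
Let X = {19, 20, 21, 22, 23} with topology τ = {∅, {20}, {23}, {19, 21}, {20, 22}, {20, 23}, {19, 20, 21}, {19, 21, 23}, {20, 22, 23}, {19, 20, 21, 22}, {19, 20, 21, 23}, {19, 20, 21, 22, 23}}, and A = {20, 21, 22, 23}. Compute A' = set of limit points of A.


A' = {19, 22}

For each x ∈ X, list the open sets U ∈ τ with x ∈ U, then check whether U ∩ (A ∖ {x}) ≠ ∅ for every such U.
  x = 19: opens ∋ x are {19, 21}, {19, 20, 21}, {19, 21, 23}, {19, 20, 21, 22}, {19, 20, 21, 23}, {19, 20, 21, 22, 23}; each meets A ∖ {19}, so x IS a limit point.
  x = 20: open {20} ∋ x has {20} ∩ (A ∖ {20}) = ∅, so x is NOT a limit point.
  x = 21: open {19, 21} ∋ x has {19, 21} ∩ (A ∖ {21}) = ∅, so x is NOT a limit point.
  x = 22: opens ∋ x are {20, 22}, {20, 22, 23}, {19, 20, 21, 22}, {19, 20, 21, 22, 23}; each meets A ∖ {22}, so x IS a limit point.
  x = 23: open {23} ∋ x has {23} ∩ (A ∖ {23}) = ∅, so x is NOT a limit point.
Collecting: A' = {19, 22}.


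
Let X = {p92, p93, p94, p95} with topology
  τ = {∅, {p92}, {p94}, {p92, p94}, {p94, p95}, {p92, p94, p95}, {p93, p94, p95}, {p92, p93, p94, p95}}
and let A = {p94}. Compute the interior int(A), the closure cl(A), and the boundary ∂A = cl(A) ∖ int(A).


int(A) = {p94}, cl(A) = {p93, p94, p95}, ∂A = {p93, p95}.

Closed sets in (X, τ) are complements of opens:
  closed(X, τ) = {∅, {p92}, {p93}, {p92, p93}, {p93, p95}, {p92, p93, p95}, {p93, p94, p95}, {p92, p93, p94, p95}}.
int(A) = ⋃ {U ∈ τ : U ⊆ A}. Opens contained in A: ∅, {p94}.
Taking the union of these: int(A) = {p94}.
cl(A) = ⋂ {C closed : A ⊆ C}. Closed sets containing A: {p93, p94, p95}, {p92, p93, p94, p95}.
Intersecting these: cl(A) = {p93, p94, p95}.
∂A = cl(A) ∖ int(A) = {p93, p94, p95} ∖ {p94} = {p93, p95}.


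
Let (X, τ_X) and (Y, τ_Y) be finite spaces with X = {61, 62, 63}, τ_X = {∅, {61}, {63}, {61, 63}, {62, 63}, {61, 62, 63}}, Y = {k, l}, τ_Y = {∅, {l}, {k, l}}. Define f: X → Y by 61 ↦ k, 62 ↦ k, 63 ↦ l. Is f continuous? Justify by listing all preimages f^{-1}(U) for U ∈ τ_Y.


f IS continuous.

Compute f^{-1}(U) for each U ∈ τ_Y:
  U = ∅: f^{-1}(U) = ∅ ∈ τ_X ✓.
  U = {l}: f^{-1}(U) = {63} ∈ τ_X ✓.
  U = {k, l}: f^{-1}(U) = {61, 62, 63} ∈ τ_X ✓.
Every preimage lies in τ_X, so f IS continuous.


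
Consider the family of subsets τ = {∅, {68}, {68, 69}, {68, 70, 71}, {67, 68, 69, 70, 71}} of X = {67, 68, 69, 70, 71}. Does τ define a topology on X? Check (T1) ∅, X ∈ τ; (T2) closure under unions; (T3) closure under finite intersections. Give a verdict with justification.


τ is NOT a topology on X.

Axiom (T1): ∅ ∈ τ? Yes; X ∈ τ? Yes.
Axiom (T2/T3): check pairwise unions and intersections of members of τ.
Counterexample for (T2): {68, 69} ∪ {68, 70, 71} = {68, 69, 70, 71} ∉ τ. Therefore τ is NOT a topology.


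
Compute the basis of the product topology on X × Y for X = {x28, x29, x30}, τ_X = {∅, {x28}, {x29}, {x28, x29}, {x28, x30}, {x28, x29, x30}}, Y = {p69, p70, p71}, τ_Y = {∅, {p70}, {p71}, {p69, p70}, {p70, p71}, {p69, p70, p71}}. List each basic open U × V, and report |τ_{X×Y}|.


Basis B = {∅ × ∅, {x28} × {p70}, {x28} × {p71}, {x29} × {p70}, {x29} × {p71}, {x28} × {p69, p70}, {x28} × {p70, p71}, {x28, x29} × {p70}, {x28, x30} × {p70}, {x28, x29} × {p71}, {x28, x30} × {p71}, {x29} × {p69, p70}, {x29} × {p70, p71}, {x28} × {p69, p70, p71}, {x28, x29, x30} × {p70}, {x28, x29, x30} × {p71}, {x29} × {p69, p70, p71}, {x28, x29} × {p69, p70}, {x28, x30} × {p69, p70}, {x28, x29} × {p70, p71}, {x28, x30} × {p70, p71}, {x28, x29} × {p69, p70, p71}, {x28, x30} × {p69, p70, p71}, {x28, x29, x30} × {p69, p70}, {x28, x29, x30} × {p70, p71}, {x28, x29, x30} × {p69, p70, p71}}; |τ_{X×Y}| = 108.

Enumerate products U × V with U ∈ τ_X, V ∈ τ_Y (deduplicated):
  ∅ × ∅ = {} (∅)
  {x28} × {p70} = {(x28,p70)}
  {x28} × {p71} = {(x28,p71)}
  {x29} × {p70} = {(x29,p70)}
  {x29} × {p71} = {(x29,p71)}
  {x28} × {p69, p70} = {(x28,p69), (x28,p70)}
  {x28} × {p70, p71} = {(x28,p70), (x28,p71)}
  {x28, x29} × {p70} = {(x28,p70), (x29,p70)}
  {x28, x30} × {p70} = {(x28,p70), (x30,p70)}
  {x28, x29} × {p71} = {(x28,p71), (x29,p71)}
  {x28, x30} × {p71} = {(x28,p71), (x30,p71)}
  {x29} × {p69, p70} = {(x29,p69), (x29,p70)}
  {x29} × {p70, p71} = {(x29,p70), (x29,p71)}
  {x28} × {p69, p70, p71} = {(x28,p69), (x28,p70), (x28,p71)}
  {x28, x29, x30} × {p70} = {(x28,p70), (x29,p70), (x30,p70)}
  {x28, x29, x30} × {p71} = {(x28,p71), (x29,p71), (x30,p71)}
  {x29} × {p69, p70, p71} = {(x29,p69), (x29,p70), (x29,p71)}
  {x28, x29} × {p69, p70} = {(x28,p69), (x28,p70), (x29,p69), (x29,p70)}
  {x28, x30} × {p69, p70} = {(x28,p69), (x28,p70), (x30,p69), (x30,p70)}
  {x28, x29} × {p70, p71} = {(x28,p70), (x28,p71), (x29,p70), (x29,p71)}
  {x28, x30} × {p70, p71} = {(x28,p70), (x28,p71), (x30,p70), (x30,p71)}
  {x28, x29} × {p69, p70, p71} = {(x28,p69), (x28,p70), (x28,p71), (x29,p69), (x29,p70), (x29,p71)}
  {x28, x30} × {p69, p70, p71} = {(x28,p69), (x28,p70), (x28,p71), (x30,p69), (x30,p70), (x30,p71)}
  {x28, x29, x30} × {p69, p70} = {(x28,p69), (x28,p70), (x29,p69), (x29,p70), (x30,p69), (x30,p70)}
  {x28, x29, x30} × {p70, p71} = {(x28,p70), (x28,p71), (x29,p70), (x29,p71), (x30,p70), (x30,p71)}
  {x28, x29, x30} × {p69, p70, p71} = {(x28,p69), (x28,p70), (x28,p71), (x29,p69), (x29,p70), (x29,p71), (x30,p69), (x30,p70), (x30,p71)}
These 26 distinct sets form the basis B.
Close under arbitrary unions to get τ_{X×Y}; counting gives |τ_{X×Y}| = 108.


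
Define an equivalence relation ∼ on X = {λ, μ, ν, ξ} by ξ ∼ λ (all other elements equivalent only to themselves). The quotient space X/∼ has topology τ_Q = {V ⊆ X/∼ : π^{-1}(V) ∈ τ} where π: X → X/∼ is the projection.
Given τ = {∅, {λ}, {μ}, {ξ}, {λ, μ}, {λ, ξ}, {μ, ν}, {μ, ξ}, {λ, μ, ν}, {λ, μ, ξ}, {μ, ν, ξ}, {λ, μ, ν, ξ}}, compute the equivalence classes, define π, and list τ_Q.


X/∼ = {[λ=ξ], [μ], [ν]}; |τ_Q| = 6.

Equivalence classes: [λ=ξ], [μ], [ν].
Quotient map π: X → X/∼ sends λ ↦ [λ=ξ], μ ↦ [μ], ν ↦ [ν], ξ ↦ [λ=ξ].
For each subset V ⊆ X/∼, compute π^{-1}(V) ⊆ X and check whether π^{-1}(V) ∈ τ. V is open in τ_Q iff π^{-1}(V) ∈ τ.
  V = {}: π^{-1}(V) = ∅ ∈ τ ✓.
  V = {[λ=ξ]}: π^{-1}(V) = {λ, ξ} ∈ τ ✓.
  V = {[μ]}: π^{-1}(V) = {μ} ∈ τ ✓.
  V = {[λ=ξ], [μ]}: π^{-1}(V) = {λ, μ, ξ} ∈ τ ✓.
  V = {[ν]}: π^{-1}(V) = {ν} ∉ τ ✗.
  V = {[λ=ξ], [ν]}: π^{-1}(V) = {λ, ν, ξ} ∉ τ ✗.
  V = {[μ], [ν]}: π^{-1}(V) = {μ, ν} ∈ τ ✓.
  V = {[λ=ξ], [μ], [ν]}: π^{-1}(V) = {λ, μ, ν, ξ} ∈ τ ✓.
Open sets in the quotient: τ_Q = {{}, {[λ=ξ]}, {[μ]}, {[λ=ξ], [μ]}, {[μ], [ν]}, {[λ=ξ], [μ], [ν]}} (6 elements).


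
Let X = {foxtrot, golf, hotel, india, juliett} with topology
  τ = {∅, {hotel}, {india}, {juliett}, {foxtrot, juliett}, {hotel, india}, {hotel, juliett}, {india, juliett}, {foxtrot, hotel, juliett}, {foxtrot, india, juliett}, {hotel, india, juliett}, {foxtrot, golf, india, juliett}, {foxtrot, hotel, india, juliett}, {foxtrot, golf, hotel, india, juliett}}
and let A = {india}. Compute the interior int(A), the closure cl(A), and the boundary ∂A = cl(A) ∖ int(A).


int(A) = {india}, cl(A) = {golf, india}, ∂A = {golf}.

Closed sets in (X, τ) are complements of opens:
  closed(X, τ) = {∅, {golf}, {hotel}, {foxtrot, golf}, {golf, hotel}, {golf, india}, {foxtrot, golf, hotel}, {foxtrot, golf, india}, {foxtrot, golf, juliett}, {golf, hotel, india}, {foxtrot, golf, hotel, india}, {foxtrot, golf, hotel, juliett}, {foxtrot, golf, india, juliett}, {foxtrot, golf, hotel, india, juliett}}.
int(A) = ⋃ {U ∈ τ : U ⊆ A}. Opens contained in A: ∅, {india}.
Taking the union of these: int(A) = {india}.
cl(A) = ⋂ {C closed : A ⊆ C}. Closed sets containing A: {golf, india}, {foxtrot, golf, india}, {golf, hotel, india}, {foxtrot, golf, hotel, india}, {foxtrot, golf, india, juliett}, {foxtrot, golf, hotel, india, juliett}.
Intersecting these: cl(A) = {golf, india}.
∂A = cl(A) ∖ int(A) = {golf, india} ∖ {india} = {golf}.


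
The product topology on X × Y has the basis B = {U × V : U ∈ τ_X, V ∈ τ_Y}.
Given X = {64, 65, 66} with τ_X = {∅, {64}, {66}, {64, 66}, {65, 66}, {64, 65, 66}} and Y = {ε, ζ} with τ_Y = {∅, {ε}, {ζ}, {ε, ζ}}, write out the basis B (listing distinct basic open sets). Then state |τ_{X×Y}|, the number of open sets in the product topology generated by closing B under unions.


Basis B = {∅ × ∅, {64} × {ε}, {64} × {ζ}, {66} × {ε}, {66} × {ζ}, {64} × {ε, ζ}, {64, 66} × {ε}, {64, 66} × {ζ}, {65, 66} × {ε}, {65, 66} × {ζ}, {66} × {ε, ζ}, {64, 65, 66} × {ε}, {64, 65, 66} × {ζ}, {64, 66} × {ε, ζ}, {65, 66} × {ε, ζ}, {64, 65, 66} × {ε, ζ}}; |τ_{X×Y}| = 36.

Enumerate products U × V with U ∈ τ_X, V ∈ τ_Y (deduplicated):
  ∅ × ∅ = {} (∅)
  {64} × {ε} = {(64,ε)}
  {64} × {ζ} = {(64,ζ)}
  {66} × {ε} = {(66,ε)}
  {66} × {ζ} = {(66,ζ)}
  {64} × {ε, ζ} = {(64,ε), (64,ζ)}
  {64, 66} × {ε} = {(64,ε), (66,ε)}
  {64, 66} × {ζ} = {(64,ζ), (66,ζ)}
  {65, 66} × {ε} = {(65,ε), (66,ε)}
  {65, 66} × {ζ} = {(65,ζ), (66,ζ)}
  {66} × {ε, ζ} = {(66,ε), (66,ζ)}
  {64, 65, 66} × {ε} = {(64,ε), (65,ε), (66,ε)}
  {64, 65, 66} × {ζ} = {(64,ζ), (65,ζ), (66,ζ)}
  {64, 66} × {ε, ζ} = {(64,ε), (64,ζ), (66,ε), (66,ζ)}
  {65, 66} × {ε, ζ} = {(65,ε), (65,ζ), (66,ε), (66,ζ)}
  {64, 65, 66} × {ε, ζ} = {(64,ε), (64,ζ), (65,ε), (65,ζ), (66,ε), (66,ζ)}
These 16 distinct sets form the basis B.
Close under arbitrary unions to get τ_{X×Y}; counting gives |τ_{X×Y}| = 36.


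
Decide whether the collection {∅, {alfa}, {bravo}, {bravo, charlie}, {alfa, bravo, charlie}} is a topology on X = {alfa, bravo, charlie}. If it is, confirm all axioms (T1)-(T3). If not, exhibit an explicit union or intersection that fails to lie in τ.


τ is NOT a topology on X.

Axiom (T1): ∅ ∈ τ? Yes; X ∈ τ? Yes.
Axiom (T2/T3): check pairwise unions and intersections of members of τ.
Counterexample for (T2): {alfa} ∪ {bravo} = {alfa, bravo} ∉ τ. Therefore τ is NOT a topology.


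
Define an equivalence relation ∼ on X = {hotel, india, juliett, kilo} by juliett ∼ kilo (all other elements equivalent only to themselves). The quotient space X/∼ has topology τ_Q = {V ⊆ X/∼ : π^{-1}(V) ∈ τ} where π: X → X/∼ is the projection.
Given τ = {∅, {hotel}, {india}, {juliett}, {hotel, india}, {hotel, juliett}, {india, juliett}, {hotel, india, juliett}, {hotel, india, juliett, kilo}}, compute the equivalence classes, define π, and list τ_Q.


X/∼ = {[hotel], [india], [juliett=kilo]}; |τ_Q| = 5.

Equivalence classes: [hotel], [india], [juliett=kilo].
Quotient map π: X → X/∼ sends hotel ↦ [hotel], india ↦ [india], juliett ↦ [juliett=kilo], kilo ↦ [juliett=kilo].
For each subset V ⊆ X/∼, compute π^{-1}(V) ⊆ X and check whether π^{-1}(V) ∈ τ. V is open in τ_Q iff π^{-1}(V) ∈ τ.
  V = {}: π^{-1}(V) = ∅ ∈ τ ✓.
  V = {[hotel]}: π^{-1}(V) = {hotel} ∈ τ ✓.
  V = {[india]}: π^{-1}(V) = {india} ∈ τ ✓.
  V = {[hotel], [india]}: π^{-1}(V) = {hotel, india} ∈ τ ✓.
  V = {[juliett=kilo]}: π^{-1}(V) = {juliett, kilo} ∉ τ ✗.
  V = {[hotel], [juliett=kilo]}: π^{-1}(V) = {hotel, juliett, kilo} ∉ τ ✗.
  V = {[india], [juliett=kilo]}: π^{-1}(V) = {india, juliett, kilo} ∉ τ ✗.
  V = {[hotel], [india], [juliett=kilo]}: π^{-1}(V) = {hotel, india, juliett, kilo} ∈ τ ✓.
Open sets in the quotient: τ_Q = {{}, {[hotel]}, {[india]}, {[hotel], [india]}, {[hotel], [india], [juliett=kilo]}} (5 elements).


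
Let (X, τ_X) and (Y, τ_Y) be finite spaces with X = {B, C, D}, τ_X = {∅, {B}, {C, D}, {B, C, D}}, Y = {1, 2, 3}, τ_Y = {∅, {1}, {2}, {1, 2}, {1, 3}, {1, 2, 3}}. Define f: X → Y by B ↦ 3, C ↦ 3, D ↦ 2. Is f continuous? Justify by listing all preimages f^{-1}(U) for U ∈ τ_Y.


f is NOT continuous.

Compute f^{-1}(U) for each U ∈ τ_Y:
  U = ∅: f^{-1}(U) = ∅ ∈ τ_X ✓.
  U = {1}: f^{-1}(U) = ∅ ∈ τ_X ✓.
  U = {2}: f^{-1}(U) = {D} ∉ τ_X ✗.
  U = {1, 2}: f^{-1}(U) = {D} ∉ τ_X ✗.
  U = {1, 3}: f^{-1}(U) = {B, C} ∉ τ_X ✗.
  U = {1, 2, 3}: f^{-1}(U) = {B, C, D} ∈ τ_X ✓.
Found U = {2} with f^{-1}(U) = {D} not in τ_X. Therefore f is NOT continuous.


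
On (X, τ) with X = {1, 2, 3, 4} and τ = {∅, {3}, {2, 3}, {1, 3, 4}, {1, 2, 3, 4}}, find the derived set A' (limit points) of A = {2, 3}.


A' = {1, 2, 4}

For each x ∈ X, list the open sets U ∈ τ with x ∈ U, then check whether U ∩ (A ∖ {x}) ≠ ∅ for every such U.
  x = 1: opens ∋ x are {1, 3, 4}, {1, 2, 3, 4}; each meets A ∖ {1}, so x IS a limit point.
  x = 2: opens ∋ x are {2, 3}, {1, 2, 3, 4}; each meets A ∖ {2}, so x IS a limit point.
  x = 3: open {3} ∋ x has {3} ∩ (A ∖ {3}) = ∅, so x is NOT a limit point.
  x = 4: opens ∋ x are {1, 3, 4}, {1, 2, 3, 4}; each meets A ∖ {4}, so x IS a limit point.
Collecting: A' = {1, 2, 4}.


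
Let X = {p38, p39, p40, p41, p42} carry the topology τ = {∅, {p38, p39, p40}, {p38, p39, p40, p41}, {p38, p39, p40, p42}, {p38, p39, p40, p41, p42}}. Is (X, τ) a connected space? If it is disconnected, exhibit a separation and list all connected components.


(X, τ) is connected.

Find clopen sets (U ∈ τ with X ∖ U ∈ τ):
  U = ∅, X ∖ U = {p38, p39, p40, p41, p42} — both open, so U is clopen.
  U = {p38, p39, p40, p41, p42}, X ∖ U = ∅ — both open, so U is clopen.
Only trivial clopens (∅ and X) exist, so (X, τ) is connected.
Compute connected components by grouping points that agree on all clopens:
  component: {p38, p39, p40, p41, p42}


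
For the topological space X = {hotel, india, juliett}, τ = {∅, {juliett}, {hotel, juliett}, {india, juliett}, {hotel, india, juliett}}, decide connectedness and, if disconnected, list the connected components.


(X, τ) is connected.

Find clopen sets (U ∈ τ with X ∖ U ∈ τ):
  U = ∅, X ∖ U = {hotel, india, juliett} — both open, so U is clopen.
  U = {hotel, india, juliett}, X ∖ U = ∅ — both open, so U is clopen.
Only trivial clopens (∅ and X) exist, so (X, τ) is connected.
Compute connected components by grouping points that agree on all clopens:
  component: {hotel, india, juliett}


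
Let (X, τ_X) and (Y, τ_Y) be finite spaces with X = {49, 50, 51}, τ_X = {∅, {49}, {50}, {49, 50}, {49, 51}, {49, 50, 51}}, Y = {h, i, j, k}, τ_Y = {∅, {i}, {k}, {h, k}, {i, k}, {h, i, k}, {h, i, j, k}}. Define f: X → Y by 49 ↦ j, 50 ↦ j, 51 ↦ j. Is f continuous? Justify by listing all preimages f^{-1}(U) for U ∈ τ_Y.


f IS continuous.

Compute f^{-1}(U) for each U ∈ τ_Y:
  U = ∅: f^{-1}(U) = ∅ ∈ τ_X ✓.
  U = {i}: f^{-1}(U) = ∅ ∈ τ_X ✓.
  U = {k}: f^{-1}(U) = ∅ ∈ τ_X ✓.
  U = {h, k}: f^{-1}(U) = ∅ ∈ τ_X ✓.
  U = {i, k}: f^{-1}(U) = ∅ ∈ τ_X ✓.
  U = {h, i, k}: f^{-1}(U) = ∅ ∈ τ_X ✓.
  U = {h, i, j, k}: f^{-1}(U) = {49, 50, 51} ∈ τ_X ✓.
Every preimage lies in τ_X, so f IS continuous.
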